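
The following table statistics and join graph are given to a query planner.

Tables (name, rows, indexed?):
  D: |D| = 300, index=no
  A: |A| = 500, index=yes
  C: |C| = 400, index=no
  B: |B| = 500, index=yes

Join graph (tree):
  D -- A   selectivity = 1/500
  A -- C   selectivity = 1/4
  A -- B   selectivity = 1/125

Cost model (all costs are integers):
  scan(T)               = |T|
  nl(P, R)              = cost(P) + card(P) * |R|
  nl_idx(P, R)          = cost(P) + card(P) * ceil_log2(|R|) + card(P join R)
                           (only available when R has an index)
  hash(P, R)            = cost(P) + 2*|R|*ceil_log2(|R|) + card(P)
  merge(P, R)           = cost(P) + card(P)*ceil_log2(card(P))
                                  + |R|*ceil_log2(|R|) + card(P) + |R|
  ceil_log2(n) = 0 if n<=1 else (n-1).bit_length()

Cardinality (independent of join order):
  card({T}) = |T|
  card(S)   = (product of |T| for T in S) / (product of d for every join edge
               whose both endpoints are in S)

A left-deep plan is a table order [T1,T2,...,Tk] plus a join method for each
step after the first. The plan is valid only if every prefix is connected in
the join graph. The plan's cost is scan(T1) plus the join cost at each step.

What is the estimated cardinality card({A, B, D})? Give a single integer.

Tables in S: A(500), B(500), D(300)
Edges inside S: D-A(d=500), A-B(d=125)
numerator = 500 * 500 * 300 = 75000000
denominator = 500 * 125 = 62500
card(S) = 75000000 / 62500 = 1200

1200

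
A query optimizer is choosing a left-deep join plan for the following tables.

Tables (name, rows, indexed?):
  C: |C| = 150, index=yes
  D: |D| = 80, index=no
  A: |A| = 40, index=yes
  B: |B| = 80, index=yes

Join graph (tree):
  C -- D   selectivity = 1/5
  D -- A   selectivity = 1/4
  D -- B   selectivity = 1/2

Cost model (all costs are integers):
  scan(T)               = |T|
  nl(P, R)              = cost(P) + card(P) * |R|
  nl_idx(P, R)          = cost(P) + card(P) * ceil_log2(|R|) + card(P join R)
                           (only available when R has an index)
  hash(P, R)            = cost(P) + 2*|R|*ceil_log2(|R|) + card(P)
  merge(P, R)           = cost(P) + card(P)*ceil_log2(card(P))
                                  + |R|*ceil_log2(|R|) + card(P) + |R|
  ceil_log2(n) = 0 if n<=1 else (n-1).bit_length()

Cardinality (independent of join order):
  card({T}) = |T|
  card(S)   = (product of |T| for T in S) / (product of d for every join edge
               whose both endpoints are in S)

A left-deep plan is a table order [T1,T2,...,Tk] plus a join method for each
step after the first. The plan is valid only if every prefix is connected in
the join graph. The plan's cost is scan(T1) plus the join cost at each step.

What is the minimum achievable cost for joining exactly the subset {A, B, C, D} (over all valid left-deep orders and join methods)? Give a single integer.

28960

Selinger DP over subsets of {A,B,C,D}:
  {C}: scan cost=150, card=150
  {D}: scan cost=80, card=80
  {A}: scan cost=40, card=40
  {B}: scan cost=80, card=80
  {CD}: card=2400; try (D,hash)→1420, (C,merge)→2070, (D,merge)→2140, (C,hash)→2560, (C,nl_idx)→3120, (C,nl)→12080 …(+1); best=1420 via (D,hash)
  {AD}: card=800; try (A,hash)→640, (D,merge)→960, (A,merge)→1000, (D,hash)→1200, (A,nl_idx)→1360, (D,nl)→3240 …(+1); best=640 via (A,hash)
  {BD}: card=3200; try (D,hash)→1280, (B,hash)→1280, (D,merge)→1360, (B,merge)→1360, (B,nl_idx)→3840, (D,nl)→6480 …(+1); best=1280 via (D,hash)
  {ACD}: card=24000; try (C,hash)→3840, (A,hash)→4300, (C,merge)→10790, (C,nl_idx)→31040, (A,merge)→32900, (A,nl_idx)→39820 …(+2); best=3840 via (C,hash)
  {BCD}: card=96000; try (B,hash)→4940, (C,hash)→6880, (B,merge)→33260, (C,merge)→44230, (B,nl_idx)→114220, (C,nl_idx)→122880 …(+2); best=4940 via (B,hash)
  {ABD}: card=32000; try (B,hash)→2560, (A,hash)→4960, (B,merge)→10080, (B,nl_idx)→38240, (A,merge)→43160, (A,nl_idx)→52480 …(+2); best=2560 via (B,hash)
  {ABCD}: card=960000; try (B,hash)→28960, (C,hash)→36960, (A,hash)→101420, (B,merge)→388480, (C,merge)→515910, (B,nl_idx)→1131840 …(+6); best=28960 via (B,hash)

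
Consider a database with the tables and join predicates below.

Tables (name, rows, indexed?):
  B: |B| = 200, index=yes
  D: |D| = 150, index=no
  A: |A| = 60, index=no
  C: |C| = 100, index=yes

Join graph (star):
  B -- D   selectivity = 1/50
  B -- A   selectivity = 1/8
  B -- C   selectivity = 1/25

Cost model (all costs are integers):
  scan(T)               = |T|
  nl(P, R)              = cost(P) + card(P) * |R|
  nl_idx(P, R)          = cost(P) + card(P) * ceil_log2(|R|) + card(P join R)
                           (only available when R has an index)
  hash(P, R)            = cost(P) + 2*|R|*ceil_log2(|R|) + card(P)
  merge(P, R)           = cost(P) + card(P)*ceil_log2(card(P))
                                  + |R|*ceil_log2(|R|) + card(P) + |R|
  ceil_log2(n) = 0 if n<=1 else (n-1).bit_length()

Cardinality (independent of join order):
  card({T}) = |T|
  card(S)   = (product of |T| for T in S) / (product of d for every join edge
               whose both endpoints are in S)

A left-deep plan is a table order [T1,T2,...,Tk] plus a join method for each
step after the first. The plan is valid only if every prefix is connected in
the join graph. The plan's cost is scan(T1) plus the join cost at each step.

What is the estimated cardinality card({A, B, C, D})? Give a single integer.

Tables in S: A(60), B(200), C(100), D(150)
Edges inside S: B-D(d=50), B-A(d=8), B-C(d=25)
numerator = 60 * 200 * 100 * 150 = 180000000
denominator = 50 * 8 * 25 = 10000
card(S) = 180000000 / 10000 = 18000

18000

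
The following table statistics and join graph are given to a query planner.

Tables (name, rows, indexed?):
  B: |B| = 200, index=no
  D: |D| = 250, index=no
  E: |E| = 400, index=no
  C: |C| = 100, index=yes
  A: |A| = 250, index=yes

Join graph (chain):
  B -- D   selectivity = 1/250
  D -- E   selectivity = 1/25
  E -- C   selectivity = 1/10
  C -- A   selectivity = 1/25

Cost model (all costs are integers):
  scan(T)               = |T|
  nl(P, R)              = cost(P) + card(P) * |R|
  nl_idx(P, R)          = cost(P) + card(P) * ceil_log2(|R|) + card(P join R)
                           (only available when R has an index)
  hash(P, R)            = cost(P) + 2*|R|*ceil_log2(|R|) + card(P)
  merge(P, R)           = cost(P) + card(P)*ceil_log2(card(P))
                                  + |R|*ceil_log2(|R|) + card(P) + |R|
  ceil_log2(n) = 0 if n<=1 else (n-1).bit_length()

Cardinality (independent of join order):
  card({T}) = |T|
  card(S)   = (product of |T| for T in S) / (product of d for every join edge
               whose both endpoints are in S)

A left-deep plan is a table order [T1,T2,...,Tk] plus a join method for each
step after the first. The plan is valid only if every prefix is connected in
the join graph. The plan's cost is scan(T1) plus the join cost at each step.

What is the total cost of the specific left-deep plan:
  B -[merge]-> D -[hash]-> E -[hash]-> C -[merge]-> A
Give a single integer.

530500

step 1: scan B: cost=200, card=200
step 2: join D via merge
    card(P join D) = 200*250/(250) = 200
    cost = 200 + 200*8 + 250*8 + 200 + 250 = 4250
step 3: join E via hash
    card(P join E) = 200*400/(25) = 3200
    cost = 4250 + 2*400*9 + 200 = 11650
step 4: join C via hash
    card(P join C) = 3200*100/(10) = 32000
    cost = 11650 + 2*100*7 + 3200 = 16250
step 5: join A via merge
    card(P join A) = 32000*250/(25) = 320000
    cost = 16250 + 32000*15 + 250*8 + 32000 + 250 = 530500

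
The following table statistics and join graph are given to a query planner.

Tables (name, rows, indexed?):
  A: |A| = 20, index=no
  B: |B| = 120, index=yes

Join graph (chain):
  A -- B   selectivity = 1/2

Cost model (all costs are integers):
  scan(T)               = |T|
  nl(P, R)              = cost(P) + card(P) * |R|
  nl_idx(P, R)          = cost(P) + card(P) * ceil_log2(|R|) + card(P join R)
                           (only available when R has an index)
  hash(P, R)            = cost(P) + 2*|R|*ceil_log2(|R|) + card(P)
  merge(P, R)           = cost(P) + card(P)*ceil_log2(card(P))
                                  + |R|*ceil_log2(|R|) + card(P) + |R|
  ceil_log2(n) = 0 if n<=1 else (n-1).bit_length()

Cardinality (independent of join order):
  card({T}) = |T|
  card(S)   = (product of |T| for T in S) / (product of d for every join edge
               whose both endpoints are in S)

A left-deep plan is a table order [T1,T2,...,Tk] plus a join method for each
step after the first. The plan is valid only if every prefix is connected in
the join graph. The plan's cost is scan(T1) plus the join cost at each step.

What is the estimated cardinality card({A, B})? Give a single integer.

Tables in S: A(20), B(120)
Edges inside S: A-B(d=2)
numerator = 20 * 120 = 2400
denominator = 2 = 2
card(S) = 2400 / 2 = 1200

1200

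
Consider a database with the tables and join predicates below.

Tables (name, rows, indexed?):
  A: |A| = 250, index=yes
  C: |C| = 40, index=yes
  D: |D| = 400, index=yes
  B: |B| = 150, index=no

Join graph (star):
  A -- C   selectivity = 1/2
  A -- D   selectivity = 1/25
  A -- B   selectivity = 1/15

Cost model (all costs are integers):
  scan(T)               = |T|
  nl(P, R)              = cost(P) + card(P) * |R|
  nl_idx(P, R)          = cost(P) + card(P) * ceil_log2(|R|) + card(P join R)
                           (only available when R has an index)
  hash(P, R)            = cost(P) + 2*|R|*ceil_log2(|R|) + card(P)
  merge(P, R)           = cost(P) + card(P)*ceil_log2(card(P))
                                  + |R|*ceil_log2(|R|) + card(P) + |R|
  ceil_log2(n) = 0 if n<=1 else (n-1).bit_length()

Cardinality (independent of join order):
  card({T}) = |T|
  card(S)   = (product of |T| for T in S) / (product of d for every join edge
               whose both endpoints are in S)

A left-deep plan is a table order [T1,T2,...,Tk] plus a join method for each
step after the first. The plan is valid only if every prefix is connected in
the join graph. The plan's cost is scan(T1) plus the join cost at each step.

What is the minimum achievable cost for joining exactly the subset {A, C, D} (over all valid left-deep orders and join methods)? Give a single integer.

Selinger DP over subsets of {A,C,D}:
  {A}: scan cost=250, card=250
  {C}: scan cost=40, card=40
  {D}: scan cost=400, card=400
  {AC}: card=5000; try (C,hash)→980, (A,merge)→2570, (C,merge)→2780, (A,hash)→4080, (A,nl_idx)→5360, (C,nl_idx)→6750 …(+2); best=980 via (C,hash)
  {AD}: card=4000; try (A,hash)→4800, (D,merge)→6500, (D,nl_idx)→6500, (A,merge)→6650, (A,nl_idx)→7600, (D,hash)→7700 …(+2); best=4800 via (A,hash)
  {ACD}: card=80000; try (C,hash)→9280, (D,hash)→13180, (C,merge)→57080, (D,merge)→74980, (C,nl_idx)→108800, (D,nl_idx)→125980 …(+2); best=9280 via (C,hash)

9280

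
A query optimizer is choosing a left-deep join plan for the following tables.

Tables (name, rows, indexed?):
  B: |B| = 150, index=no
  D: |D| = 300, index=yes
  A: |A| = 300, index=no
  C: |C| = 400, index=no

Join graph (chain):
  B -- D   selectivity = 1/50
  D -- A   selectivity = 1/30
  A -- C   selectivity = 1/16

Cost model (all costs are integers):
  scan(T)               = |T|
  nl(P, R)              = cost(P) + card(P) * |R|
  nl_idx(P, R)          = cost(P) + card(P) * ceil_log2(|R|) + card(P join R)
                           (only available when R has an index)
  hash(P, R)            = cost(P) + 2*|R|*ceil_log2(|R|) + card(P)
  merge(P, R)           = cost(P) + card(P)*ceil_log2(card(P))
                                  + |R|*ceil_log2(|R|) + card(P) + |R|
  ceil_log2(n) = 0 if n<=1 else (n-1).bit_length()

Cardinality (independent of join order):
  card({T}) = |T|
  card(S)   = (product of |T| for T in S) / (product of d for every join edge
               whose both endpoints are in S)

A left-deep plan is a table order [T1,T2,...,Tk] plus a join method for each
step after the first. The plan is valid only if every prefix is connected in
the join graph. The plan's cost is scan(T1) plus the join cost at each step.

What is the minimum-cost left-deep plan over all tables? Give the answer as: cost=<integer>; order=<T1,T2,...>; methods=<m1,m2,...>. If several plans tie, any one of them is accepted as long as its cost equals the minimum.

Selinger DP (subsets sized 1..n):
  {B}: scan cost=150, card=150
  {D}: scan cost=300, card=300
  {A}: scan cost=300, card=300
  {C}: scan cost=400, card=400
  {BD}: card=900; try (D,nl_idx)→2400, (B,hash)→3000, (D,merge)→4500, (B,merge)→4650, (D,hash)→5700, (D,nl)→45150 …(+1); best=2400 via (D,nl_idx)
  {AD}: card=3000; try (D,hash)→6000, (D,nl_idx)→6000, (A,hash)→6000, (D,merge)→6300, (A,merge)→6300, (D,nl)→90300 …(+1); best=6000 via (D,hash)
  {AC}: card=7500; try (A,hash)→6200, (C,merge)→7300, (A,merge)→7400, (C,hash)→7800, (C,nl)→120300, (A,nl)→120400; best=6200 via (A,hash)
  {ABD}: card=9000; try (A,hash)→8700, (B,hash)→11400, (A,merge)→15300, (B,merge)→46350, (A,nl)→272400, (B,nl)→456000; best=8700 via (A,hash)
  {ACD}: card=75000; try (C,hash)→16200, (D,hash)→19100, (C,merge)→49000, (D,merge)→114200, (D,nl_idx)→148700, (C,nl)→1206000 …(+1); best=16200 via (C,hash)
  {ABCD}: card=225000; try (C,hash)→24900, (B,hash)→93600, (C,merge)→147700, (B,merge)→1367550, (C,nl)→3608700, (B,nl)→11266200; best=24900 via (C,hash)

cost=24900; order=B,D,A,C; methods=nl_idx,hash,hash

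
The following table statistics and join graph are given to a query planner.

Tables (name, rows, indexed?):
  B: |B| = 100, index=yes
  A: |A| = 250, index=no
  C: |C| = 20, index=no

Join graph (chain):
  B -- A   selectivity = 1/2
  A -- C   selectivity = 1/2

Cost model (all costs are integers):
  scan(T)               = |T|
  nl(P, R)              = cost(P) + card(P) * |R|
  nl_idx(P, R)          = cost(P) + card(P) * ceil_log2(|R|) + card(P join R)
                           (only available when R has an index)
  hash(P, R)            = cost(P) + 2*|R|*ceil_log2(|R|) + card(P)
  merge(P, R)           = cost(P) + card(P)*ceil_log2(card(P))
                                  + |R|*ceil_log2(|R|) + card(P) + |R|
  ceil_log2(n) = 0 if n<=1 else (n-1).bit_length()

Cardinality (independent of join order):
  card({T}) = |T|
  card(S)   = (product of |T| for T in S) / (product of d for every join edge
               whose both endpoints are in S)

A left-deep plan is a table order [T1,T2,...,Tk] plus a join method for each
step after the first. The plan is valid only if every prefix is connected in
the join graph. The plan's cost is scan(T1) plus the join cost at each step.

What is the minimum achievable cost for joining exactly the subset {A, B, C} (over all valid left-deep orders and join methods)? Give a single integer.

Selinger DP over subsets of {A,B,C}:
  {B}: scan cost=100, card=100
  {A}: scan cost=250, card=250
  {C}: scan cost=20, card=20
  {AB}: card=12500; try (B,hash)→1900, (A,merge)→3150, (B,merge)→3300, (A,hash)→4200, (B,nl_idx)→14500, (A,nl)→25100 …(+1); best=1900 via (B,hash)
  {AC}: card=2500; try (C,hash)→700, (A,merge)→2390, (C,merge)→2620, (A,hash)→4040, (A,nl)→5020, (C,nl)→5250; best=700 via (C,hash)
  {ABC}: card=125000; try (B,hash)→4600, (C,hash)→14600, (B,merge)→34000, (B,nl_idx)→143200, (C,merge)→189520, (B,nl)→250700 …(+1); best=4600 via (B,hash)

4600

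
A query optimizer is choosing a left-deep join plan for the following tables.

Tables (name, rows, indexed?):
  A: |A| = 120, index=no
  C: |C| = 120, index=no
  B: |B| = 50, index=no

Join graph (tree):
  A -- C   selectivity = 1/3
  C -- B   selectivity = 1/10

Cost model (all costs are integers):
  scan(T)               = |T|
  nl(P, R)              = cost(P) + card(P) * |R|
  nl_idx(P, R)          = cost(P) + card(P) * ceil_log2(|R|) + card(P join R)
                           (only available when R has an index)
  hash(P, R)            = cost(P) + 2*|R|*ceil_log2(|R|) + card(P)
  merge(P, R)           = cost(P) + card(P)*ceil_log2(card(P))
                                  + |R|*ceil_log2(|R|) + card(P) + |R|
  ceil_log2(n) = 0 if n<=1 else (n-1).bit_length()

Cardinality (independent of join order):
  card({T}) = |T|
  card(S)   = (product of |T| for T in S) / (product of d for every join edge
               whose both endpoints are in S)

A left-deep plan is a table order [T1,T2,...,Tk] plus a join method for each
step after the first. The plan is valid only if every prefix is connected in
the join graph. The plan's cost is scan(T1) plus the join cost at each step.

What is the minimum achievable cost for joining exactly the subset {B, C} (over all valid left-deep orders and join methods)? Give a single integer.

840

Selinger DP over subsets of {B,C}:
  {C}: scan cost=120, card=120
  {B}: scan cost=50, card=50
  {BC}: card=600; try (B,hash)→840, (C,merge)→1360, (B,merge)→1430, (C,hash)→1780, (C,nl)→6050, (B,nl)→6120; best=840 via (B,hash)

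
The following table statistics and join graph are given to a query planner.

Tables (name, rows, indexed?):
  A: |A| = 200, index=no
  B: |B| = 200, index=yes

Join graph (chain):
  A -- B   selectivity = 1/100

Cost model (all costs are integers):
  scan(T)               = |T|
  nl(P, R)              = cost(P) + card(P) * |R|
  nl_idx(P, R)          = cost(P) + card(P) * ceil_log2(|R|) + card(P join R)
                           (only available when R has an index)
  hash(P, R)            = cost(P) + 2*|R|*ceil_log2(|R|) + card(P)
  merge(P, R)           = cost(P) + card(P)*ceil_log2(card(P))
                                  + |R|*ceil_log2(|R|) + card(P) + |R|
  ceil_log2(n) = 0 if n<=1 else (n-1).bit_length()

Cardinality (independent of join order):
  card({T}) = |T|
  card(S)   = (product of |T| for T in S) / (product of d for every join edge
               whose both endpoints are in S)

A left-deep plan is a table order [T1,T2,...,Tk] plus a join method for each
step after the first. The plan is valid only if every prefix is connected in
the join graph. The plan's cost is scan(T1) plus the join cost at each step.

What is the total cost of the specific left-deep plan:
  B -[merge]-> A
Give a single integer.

step 1: scan B: cost=200, card=200
step 2: join A via merge
    card(P join A) = 200*200/(100) = 400
    cost = 200 + 200*8 + 200*8 + 200 + 200 = 3800

3800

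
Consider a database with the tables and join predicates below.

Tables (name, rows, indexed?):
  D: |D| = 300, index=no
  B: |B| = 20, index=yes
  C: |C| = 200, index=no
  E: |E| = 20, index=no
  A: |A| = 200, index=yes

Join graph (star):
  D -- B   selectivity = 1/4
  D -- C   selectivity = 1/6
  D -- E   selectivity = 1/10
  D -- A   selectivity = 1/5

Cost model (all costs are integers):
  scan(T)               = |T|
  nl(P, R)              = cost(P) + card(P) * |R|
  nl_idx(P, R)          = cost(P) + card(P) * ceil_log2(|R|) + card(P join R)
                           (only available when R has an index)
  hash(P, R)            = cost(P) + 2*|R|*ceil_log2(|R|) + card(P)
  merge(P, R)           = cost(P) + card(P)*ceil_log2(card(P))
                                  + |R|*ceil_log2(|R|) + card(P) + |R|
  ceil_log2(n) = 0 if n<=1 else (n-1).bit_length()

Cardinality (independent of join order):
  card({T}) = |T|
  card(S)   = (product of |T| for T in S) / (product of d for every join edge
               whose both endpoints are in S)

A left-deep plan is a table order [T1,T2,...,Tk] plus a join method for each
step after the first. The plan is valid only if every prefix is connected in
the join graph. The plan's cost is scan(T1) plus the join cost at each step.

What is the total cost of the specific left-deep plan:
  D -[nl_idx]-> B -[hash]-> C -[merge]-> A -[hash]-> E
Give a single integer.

step 1: scan D: cost=300, card=300
step 2: join B via nl_idx
    card(P join B) = 300*20/(4) = 1500
    cost = 300 + 300*5 + 1500 = 3300
step 3: join C via hash
    card(P join C) = 1500*200/(6) = 50000
    cost = 3300 + 2*200*8 + 1500 = 8000
step 4: join A via merge
    card(P join A) = 50000*200/(5) = 2000000
    cost = 8000 + 50000*16 + 200*8 + 50000 + 200 = 859800
step 5: join E via hash
    card(P join E) = 2000000*20/(10) = 4000000
    cost = 859800 + 2*20*5 + 2000000 = 2860000

2860000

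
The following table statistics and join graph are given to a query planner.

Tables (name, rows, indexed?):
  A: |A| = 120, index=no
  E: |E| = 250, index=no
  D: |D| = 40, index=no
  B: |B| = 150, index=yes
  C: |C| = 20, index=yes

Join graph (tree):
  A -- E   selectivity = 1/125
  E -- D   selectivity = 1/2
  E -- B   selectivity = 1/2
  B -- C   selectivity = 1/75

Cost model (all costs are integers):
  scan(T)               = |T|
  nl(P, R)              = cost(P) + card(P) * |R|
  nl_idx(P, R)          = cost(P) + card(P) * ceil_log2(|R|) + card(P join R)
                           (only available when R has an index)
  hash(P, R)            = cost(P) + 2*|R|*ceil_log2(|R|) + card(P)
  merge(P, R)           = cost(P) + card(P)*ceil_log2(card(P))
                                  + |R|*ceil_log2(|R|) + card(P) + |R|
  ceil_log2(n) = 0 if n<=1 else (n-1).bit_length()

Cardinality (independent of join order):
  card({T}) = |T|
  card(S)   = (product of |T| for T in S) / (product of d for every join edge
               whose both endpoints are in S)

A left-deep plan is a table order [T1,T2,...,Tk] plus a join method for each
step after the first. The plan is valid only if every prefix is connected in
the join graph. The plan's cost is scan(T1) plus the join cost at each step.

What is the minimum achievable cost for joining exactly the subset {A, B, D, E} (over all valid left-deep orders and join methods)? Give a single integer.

10100

Selinger DP over subsets of {A,B,D,E}:
  {A}: scan cost=120, card=120
  {E}: scan cost=250, card=250
  {D}: scan cost=40, card=40
  {B}: scan cost=150, card=150
  {AE}: card=240; try (A,hash)→2180, (E,merge)→3330, (A,merge)→3460, (E,hash)→4240, (E,nl)→30120, (A,nl)→30250; best=2180 via (A,hash)
  {DE}: card=5000; try (D,hash)→980, (E,merge)→2570, (D,merge)→2780, (E,hash)→4080, (E,nl)→10040, (D,nl)→10250; best=980 via (D,hash)
  {BE}: card=18750; try (B,hash)→2900, (E,merge)→3750, (B,merge)→3850, (E,hash)→4300, (B,nl_idx)→21000, (E,nl)→37650 …(+1); best=2900 via (B,hash)
  {ADE}: card=4800; try (D,hash)→2900, (D,merge)→4620, (A,hash)→7660, (D,nl)→11780, (A,merge)→71940, (A,nl)→600980; best=2900 via (D,hash)
  {ABE}: card=18000; try (B,hash)→4820, (B,merge)→5690, (B,nl_idx)→22100, (A,hash)→23330, (B,nl)→38180, (A,merge)→303860 …(+1); best=4820 via (B,hash)
  {BDE}: card=375000; try (B,hash)→8380, (D,hash)→22130, (B,merge)→72330, (D,merge)→303180, (B,nl_idx)→415980, (B,nl)→750980 …(+1); best=8380 via (B,hash)
  {ABDE}: card=360000; try (B,hash)→10100, (D,hash)→23300, (B,merge)→71450, (D,merge)→293100, (A,hash)→385060, (B,nl_idx)→401300 …(+4); best=10100 via (B,hash)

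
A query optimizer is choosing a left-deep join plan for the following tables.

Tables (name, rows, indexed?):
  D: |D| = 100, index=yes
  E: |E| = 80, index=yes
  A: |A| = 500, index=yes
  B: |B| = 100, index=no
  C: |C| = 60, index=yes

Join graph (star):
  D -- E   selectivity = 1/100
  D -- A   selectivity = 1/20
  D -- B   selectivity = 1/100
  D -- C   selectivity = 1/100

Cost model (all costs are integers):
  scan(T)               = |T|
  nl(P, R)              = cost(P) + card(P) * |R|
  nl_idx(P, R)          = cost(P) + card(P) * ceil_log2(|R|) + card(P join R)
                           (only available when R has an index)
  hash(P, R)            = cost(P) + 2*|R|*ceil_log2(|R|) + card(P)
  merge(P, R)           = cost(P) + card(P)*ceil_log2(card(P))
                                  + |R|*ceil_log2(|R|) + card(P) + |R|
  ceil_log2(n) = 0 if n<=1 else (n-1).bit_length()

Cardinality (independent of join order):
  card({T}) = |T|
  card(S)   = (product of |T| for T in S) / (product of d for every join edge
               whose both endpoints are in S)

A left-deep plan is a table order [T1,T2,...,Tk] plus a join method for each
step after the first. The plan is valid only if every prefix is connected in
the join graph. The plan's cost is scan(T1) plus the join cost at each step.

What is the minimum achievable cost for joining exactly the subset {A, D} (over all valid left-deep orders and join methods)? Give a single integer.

2400

Selinger DP over subsets of {A,D}:
  {D}: scan cost=100, card=100
  {A}: scan cost=500, card=500
  {AD}: card=2500; try (D,hash)→2400, (A,nl_idx)→3500, (A,merge)→5900, (D,merge)→6300, (D,nl_idx)→6500, (A,hash)→9200 …(+2); best=2400 via (D,hash)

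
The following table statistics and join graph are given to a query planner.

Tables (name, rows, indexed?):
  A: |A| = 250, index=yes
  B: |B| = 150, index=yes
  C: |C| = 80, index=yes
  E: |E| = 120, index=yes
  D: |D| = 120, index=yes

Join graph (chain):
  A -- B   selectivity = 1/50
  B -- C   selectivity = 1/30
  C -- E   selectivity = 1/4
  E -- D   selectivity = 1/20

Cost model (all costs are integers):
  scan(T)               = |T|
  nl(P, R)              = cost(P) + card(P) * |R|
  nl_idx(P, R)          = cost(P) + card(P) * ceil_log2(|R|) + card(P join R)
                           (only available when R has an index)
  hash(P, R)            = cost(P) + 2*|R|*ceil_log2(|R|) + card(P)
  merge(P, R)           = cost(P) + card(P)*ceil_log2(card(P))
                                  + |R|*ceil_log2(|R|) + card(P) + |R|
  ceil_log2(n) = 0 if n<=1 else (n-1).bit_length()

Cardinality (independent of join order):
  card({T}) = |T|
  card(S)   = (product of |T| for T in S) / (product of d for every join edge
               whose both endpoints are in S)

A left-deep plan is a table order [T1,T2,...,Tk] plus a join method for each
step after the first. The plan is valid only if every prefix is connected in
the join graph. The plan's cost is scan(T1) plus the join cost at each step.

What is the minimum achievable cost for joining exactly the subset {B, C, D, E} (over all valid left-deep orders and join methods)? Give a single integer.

Selinger DP over subsets of {B,C,D,E}:
  {B}: scan cost=150, card=150
  {C}: scan cost=80, card=80
  {E}: scan cost=120, card=120
  {D}: scan cost=120, card=120
  {BC}: card=400; try (B,nl_idx)→1120, (C,hash)→1420, (C,nl_idx)→1600, (B,merge)→2070, (C,merge)→2140, (B,hash)→2560 …(+2); best=1120 via (B,nl_idx)
  {CE}: card=2400; try (C,hash)→1360, (E,merge)→1680, (C,merge)→1720, (E,hash)→1840, (E,nl_idx)→3040, (C,nl_idx)→3360 …(+2); best=1360 via (C,hash)
  {DE}: card=720; try (E,nl_idx)→1680, (D,nl_idx)→1680, (E,hash)→1920, (D,hash)→1920, (E,merge)→2040, (D,merge)→2040 …(+2); best=1680 via (E,nl_idx)
  {BCE}: card=12000; try (E,hash)→3200, (E,merge)→6080, (B,hash)→6160, (E,nl_idx)→15920, (B,nl_idx)→32560, (B,merge)→33910 …(+2); best=3200 via (E,hash)
  {CDE}: card=14400; try (C,hash)→3520, (D,hash)→5440, (C,merge)→10240, (C,nl_idx)→21120, (D,nl_idx)→32560, (D,merge)→33520 …(+2); best=3520 via (C,hash)
  {BCDE}: card=72000; try (D,hash)→16880, (B,hash)→20320, (D,nl_idx)→159200, (D,merge)→184160, (B,nl_idx)→190720, (B,merge)→220870 …(+2); best=16880 via (D,hash)

16880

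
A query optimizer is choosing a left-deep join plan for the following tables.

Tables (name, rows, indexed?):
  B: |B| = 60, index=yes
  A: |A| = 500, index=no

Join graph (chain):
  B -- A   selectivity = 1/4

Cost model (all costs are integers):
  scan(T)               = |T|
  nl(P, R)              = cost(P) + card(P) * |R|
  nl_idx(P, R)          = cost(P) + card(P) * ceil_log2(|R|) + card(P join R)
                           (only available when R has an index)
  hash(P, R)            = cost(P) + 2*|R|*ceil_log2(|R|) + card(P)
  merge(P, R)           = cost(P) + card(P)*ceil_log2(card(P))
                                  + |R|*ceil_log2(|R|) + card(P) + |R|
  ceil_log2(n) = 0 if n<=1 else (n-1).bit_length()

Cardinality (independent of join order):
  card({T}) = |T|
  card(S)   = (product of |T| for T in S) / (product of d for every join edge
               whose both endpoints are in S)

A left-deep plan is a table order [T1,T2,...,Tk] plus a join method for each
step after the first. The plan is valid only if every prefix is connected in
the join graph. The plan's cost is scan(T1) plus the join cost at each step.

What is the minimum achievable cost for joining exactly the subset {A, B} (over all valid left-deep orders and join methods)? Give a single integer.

1720

Selinger DP over subsets of {A,B}:
  {B}: scan cost=60, card=60
  {A}: scan cost=500, card=500
  {AB}: card=7500; try (B,hash)→1720, (A,merge)→5480, (B,merge)→5920, (A,hash)→9120, (B,nl_idx)→11000, (A,nl)→30060 …(+1); best=1720 via (B,hash)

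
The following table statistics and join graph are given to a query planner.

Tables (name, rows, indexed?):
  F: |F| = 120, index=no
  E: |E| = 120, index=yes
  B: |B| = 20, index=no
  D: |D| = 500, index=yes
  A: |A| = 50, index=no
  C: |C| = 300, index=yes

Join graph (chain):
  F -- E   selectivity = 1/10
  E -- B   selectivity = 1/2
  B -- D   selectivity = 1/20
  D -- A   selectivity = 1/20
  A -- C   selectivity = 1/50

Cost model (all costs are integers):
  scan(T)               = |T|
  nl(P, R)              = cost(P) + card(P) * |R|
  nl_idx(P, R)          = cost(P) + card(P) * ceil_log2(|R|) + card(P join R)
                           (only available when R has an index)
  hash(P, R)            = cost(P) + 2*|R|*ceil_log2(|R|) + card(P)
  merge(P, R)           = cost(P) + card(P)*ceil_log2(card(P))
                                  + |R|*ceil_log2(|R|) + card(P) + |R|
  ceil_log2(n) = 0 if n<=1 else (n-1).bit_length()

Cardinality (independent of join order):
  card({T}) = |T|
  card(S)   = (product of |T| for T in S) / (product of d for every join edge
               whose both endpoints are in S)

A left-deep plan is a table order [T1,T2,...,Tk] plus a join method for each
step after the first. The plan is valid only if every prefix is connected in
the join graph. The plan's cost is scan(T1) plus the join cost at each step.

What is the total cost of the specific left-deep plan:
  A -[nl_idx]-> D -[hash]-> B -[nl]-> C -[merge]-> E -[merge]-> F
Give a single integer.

step 1: scan A: cost=50, card=50
step 2: join D via nl_idx
    card(P join D) = 50*500/(20) = 1250
    cost = 50 + 50*9 + 1250 = 1750
step 3: join B via hash
    card(P join B) = 1250*20/(20) = 1250
    cost = 1750 + 2*20*5 + 1250 = 3200
step 4: join C via nl
    card(P join C) = 1250*300/(50) = 7500
    cost = 3200 + 1250*300 = 378200
step 5: join E via merge
    card(P join E) = 7500*120/(2) = 450000
    cost = 378200 + 7500*13 + 120*7 + 7500 + 120 = 484160
step 6: join F via merge
    card(P join F) = 450000*120/(10) = 5400000
    cost = 484160 + 450000*19 + 120*7 + 450000 + 120 = 9485120

9485120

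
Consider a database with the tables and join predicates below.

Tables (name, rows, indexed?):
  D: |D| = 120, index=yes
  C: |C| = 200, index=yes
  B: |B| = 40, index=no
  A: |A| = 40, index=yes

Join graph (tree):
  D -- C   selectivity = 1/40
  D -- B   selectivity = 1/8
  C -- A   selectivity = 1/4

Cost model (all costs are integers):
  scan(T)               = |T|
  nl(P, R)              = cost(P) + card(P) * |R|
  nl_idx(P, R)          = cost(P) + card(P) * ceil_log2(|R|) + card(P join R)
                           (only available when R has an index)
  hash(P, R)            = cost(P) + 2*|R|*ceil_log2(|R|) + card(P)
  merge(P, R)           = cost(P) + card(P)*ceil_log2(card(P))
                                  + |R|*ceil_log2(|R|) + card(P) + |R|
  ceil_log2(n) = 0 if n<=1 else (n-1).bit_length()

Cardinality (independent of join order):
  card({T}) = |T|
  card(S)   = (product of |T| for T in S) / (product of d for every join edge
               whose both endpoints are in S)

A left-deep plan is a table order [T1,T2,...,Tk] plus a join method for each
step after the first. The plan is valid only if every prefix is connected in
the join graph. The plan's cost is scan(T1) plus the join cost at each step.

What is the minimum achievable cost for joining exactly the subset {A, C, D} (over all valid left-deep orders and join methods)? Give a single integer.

2760

Selinger DP over subsets of {A,C,D}:
  {D}: scan cost=120, card=120
  {C}: scan cost=200, card=200
  {A}: scan cost=40, card=40
  {CD}: card=600; try (C,nl_idx)→1680, (D,hash)→2080, (D,nl_idx)→2200, (C,merge)→2880, (D,merge)→2960, (C,hash)→3440 …(+2); best=1680 via (C,nl_idx)
  {AC}: card=2000; try (A,hash)→880, (C,merge)→2120, (A,merge)→2280, (C,nl_idx)→2360, (C,hash)→3280, (A,nl_idx)→3400 …(+2); best=880 via (A,hash)
  {ACD}: card=6000; try (A,hash)→2760, (D,hash)→4560, (A,merge)→8560, (A,nl_idx)→11280, (D,nl_idx)→20880, (A,nl)→25680 …(+2); best=2760 via (A,hash)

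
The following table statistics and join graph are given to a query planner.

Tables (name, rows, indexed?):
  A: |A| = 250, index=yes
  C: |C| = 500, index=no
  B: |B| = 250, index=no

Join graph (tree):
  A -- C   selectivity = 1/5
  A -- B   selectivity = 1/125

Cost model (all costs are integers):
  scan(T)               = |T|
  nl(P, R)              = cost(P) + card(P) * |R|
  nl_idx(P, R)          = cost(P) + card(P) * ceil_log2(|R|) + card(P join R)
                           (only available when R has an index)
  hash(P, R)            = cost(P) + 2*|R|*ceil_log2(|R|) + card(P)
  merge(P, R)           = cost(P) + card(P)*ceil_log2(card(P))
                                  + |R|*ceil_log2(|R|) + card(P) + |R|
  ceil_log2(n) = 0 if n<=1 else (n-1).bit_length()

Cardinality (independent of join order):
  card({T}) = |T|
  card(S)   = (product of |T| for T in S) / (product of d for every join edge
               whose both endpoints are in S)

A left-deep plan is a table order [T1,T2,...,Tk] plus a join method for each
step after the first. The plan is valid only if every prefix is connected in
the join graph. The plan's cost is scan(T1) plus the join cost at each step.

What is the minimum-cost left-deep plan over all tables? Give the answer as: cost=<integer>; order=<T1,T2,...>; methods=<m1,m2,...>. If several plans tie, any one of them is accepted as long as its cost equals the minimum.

Selinger DP (subsets sized 1..n):
  {A}: scan cost=250, card=250
  {C}: scan cost=500, card=500
  {B}: scan cost=250, card=250
  {AC}: card=25000; try (A,hash)→5000, (C,merge)→7500, (A,merge)→7750, (C,hash)→9500, (A,nl_idx)→29500, (C,nl)→125250 …(+1); best=5000 via (A,hash)
  {AB}: card=500; try (A,nl_idx)→2750, (B,hash)→4500, (A,hash)→4500, (B,merge)→4750, (A,merge)→4750, (B,nl)→62750 …(+1); best=2750 via (A,nl_idx)
  {ABC}: card=50000; try (C,hash)→12250, (C,merge)→12750, (B,hash)→34000, (C,nl)→252750, (B,merge)→407250, (B,nl)→6255000; best=12250 via (C,hash)

cost=12250; order=B,A,C; methods=nl_idx,hash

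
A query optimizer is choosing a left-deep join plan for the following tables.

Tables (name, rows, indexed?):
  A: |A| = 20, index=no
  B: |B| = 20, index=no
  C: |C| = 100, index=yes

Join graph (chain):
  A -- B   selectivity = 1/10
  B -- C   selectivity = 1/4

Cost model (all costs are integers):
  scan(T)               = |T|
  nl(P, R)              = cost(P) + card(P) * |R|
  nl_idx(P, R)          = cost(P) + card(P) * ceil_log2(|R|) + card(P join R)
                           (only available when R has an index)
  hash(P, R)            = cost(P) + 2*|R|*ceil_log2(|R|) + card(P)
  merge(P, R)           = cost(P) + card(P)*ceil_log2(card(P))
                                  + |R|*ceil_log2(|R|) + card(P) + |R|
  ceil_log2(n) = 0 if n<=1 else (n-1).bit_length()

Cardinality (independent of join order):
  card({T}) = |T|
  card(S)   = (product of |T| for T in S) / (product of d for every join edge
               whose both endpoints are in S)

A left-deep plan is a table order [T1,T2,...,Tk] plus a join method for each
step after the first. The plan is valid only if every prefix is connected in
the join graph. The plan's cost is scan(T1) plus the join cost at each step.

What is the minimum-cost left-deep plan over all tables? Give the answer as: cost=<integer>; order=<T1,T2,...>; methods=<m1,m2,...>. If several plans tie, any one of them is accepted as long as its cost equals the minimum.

Selinger DP (subsets sized 1..n):
  {A}: scan cost=20, card=20
  {B}: scan cost=20, card=20
  {C}: scan cost=100, card=100
  {AB}: card=40; try (B,hash)→240, (A,hash)→240, (B,merge)→260, (A,merge)→260, (B,nl)→420, (A,nl)→420; best=240 via (B,hash)
  {BC}: card=500; try (B,hash)→400, (C,nl_idx)→660, (C,merge)→940, (B,merge)→1020, (C,hash)→1440, (C,nl)→2020 …(+1); best=400 via (B,hash)
  {ABC}: card=1000; try (A,hash)→1100, (C,merge)→1320, (C,nl_idx)→1520, (C,hash)→1680, (C,nl)→4240, (A,merge)→5520 …(+1); best=1100 via (A,hash)

cost=1100; order=C,B,A; methods=hash,hash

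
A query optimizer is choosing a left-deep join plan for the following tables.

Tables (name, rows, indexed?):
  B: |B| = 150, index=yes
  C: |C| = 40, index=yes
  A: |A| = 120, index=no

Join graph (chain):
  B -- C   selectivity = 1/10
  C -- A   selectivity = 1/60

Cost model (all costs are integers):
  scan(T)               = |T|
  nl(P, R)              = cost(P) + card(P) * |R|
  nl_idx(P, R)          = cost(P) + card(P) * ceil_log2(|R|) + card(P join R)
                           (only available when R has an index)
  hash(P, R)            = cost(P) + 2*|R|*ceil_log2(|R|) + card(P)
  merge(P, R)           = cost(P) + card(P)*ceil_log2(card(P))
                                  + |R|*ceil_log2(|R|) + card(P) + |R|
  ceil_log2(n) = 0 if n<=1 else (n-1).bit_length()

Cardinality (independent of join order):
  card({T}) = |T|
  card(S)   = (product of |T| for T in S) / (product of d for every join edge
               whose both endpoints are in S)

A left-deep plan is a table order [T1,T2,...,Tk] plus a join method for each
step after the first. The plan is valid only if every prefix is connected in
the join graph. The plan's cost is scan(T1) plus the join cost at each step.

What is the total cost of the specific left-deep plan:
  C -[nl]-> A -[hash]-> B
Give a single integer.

step 1: scan C: cost=40, card=40
step 2: join A via nl
    card(P join A) = 40*120/(60) = 80
    cost = 40 + 40*120 = 4840
step 3: join B via hash
    card(P join B) = 80*150/(10) = 1200
    cost = 4840 + 2*150*8 + 80 = 7320

7320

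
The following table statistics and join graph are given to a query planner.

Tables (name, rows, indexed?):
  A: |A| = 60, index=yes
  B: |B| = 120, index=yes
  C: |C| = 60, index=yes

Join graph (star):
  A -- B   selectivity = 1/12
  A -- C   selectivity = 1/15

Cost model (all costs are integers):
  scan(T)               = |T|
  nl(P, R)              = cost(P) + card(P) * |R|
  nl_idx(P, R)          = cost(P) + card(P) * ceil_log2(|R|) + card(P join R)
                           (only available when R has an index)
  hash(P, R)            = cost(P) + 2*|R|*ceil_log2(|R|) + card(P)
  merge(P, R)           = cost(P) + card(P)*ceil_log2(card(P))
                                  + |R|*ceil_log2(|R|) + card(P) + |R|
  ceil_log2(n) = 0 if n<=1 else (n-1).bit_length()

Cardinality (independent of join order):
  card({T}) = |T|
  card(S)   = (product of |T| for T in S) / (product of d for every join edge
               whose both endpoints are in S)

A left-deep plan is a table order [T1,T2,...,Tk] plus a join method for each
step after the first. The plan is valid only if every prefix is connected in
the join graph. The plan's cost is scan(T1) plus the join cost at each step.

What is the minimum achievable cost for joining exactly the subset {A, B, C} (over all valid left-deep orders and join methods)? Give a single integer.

Selinger DP over subsets of {A,B,C}:
  {A}: scan cost=60, card=60
  {B}: scan cost=120, card=120
  {C}: scan cost=60, card=60
  {AB}: card=600; try (A,hash)→960, (B,nl_idx)→1080, (B,merge)→1440, (A,nl_idx)→1440, (A,merge)→1500, (B,hash)→1800 …(+2); best=960 via (A,hash)
  {AC}: card=240; try (C,nl_idx)→660, (A,nl_idx)→660, (C,hash)→840, (A,hash)→840, (C,merge)→900, (A,merge)→900 …(+2); best=660 via (C,nl_idx)
  {ABC}: card=2400; try (C,hash)→2280, (B,hash)→2580, (B,merge)→3780, (B,nl_idx)→4740, (C,nl_idx)→6960, (C,merge)→7980 …(+2); best=2280 via (C,hash)

2280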